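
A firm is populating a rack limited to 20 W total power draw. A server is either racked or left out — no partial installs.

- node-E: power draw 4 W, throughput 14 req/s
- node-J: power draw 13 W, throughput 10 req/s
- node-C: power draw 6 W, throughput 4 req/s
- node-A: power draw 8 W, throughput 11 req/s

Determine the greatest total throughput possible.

29

Allowing fractional choices, the relaxed optimum would be about 31.2, but servers are indivisible.
node-E + node-A: power draw 4 + 8 = 12 ≤ 20, throughput 14 + 11 = 25.
node-E + node-C + node-A: power draw 4 + 6 + 8 = 18 ≤ 20, throughput 14 + 4 + 11 = 29.
Best is node-E, node-C, and node-A with total throughput 29.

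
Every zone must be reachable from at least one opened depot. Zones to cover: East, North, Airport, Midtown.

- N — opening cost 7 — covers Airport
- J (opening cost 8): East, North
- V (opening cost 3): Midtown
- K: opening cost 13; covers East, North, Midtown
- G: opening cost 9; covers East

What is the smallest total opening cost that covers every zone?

18

Choose N, J, and V: together they cover East, North, Airport, Midtown — every zone.
Total opening cost: 7 + 8 + 3 = 18.
No cover costs less than 18.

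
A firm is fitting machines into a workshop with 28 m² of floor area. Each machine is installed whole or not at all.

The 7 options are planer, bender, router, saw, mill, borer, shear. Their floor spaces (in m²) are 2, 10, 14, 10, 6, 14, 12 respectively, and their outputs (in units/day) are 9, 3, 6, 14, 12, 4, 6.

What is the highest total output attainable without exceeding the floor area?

Treat it as a binary knapsack problem.
planer + bender + saw + mill: floor space 2 + 10 + 10 + 6 = 28 ≤ 28, output 9 + 3 + 14 + 12 = 38.
planer + saw + mill: floor space 2 + 10 + 6 = 18 ≤ 28, output 9 + 14 + 12 = 35.
Best is planer, bender, saw, and mill with total output 38.

38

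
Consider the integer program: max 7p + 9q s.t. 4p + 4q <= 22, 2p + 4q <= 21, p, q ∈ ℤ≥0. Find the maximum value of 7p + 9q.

Relaxing integrality, the LP optimum is 48.50 at (p,q) = (0.5, 5), which is not an integer point.
(p,q)=(0,5): 4·0+4·5=20≤22, 2·0+4·5=20≤21, objective 45.
(p,q)=(1,4): 4·1+4·4=20≤22, 2·1+4·4=18≤21, objective 43.
(p,q)=(0,4): 4·0+4·4=16≤22, 2·0+4·4=16≤21, objective 36.
Maximum is 45 at (p,q)=(0,5).

45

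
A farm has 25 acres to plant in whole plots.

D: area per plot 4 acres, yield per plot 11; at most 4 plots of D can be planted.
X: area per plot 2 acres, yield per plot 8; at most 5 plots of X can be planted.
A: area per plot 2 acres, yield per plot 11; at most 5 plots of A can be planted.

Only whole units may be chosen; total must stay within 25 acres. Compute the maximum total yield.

2×D, 3×X, and 5×A: area 24 ≤ 25, yield 2·11 + 3·8 + 5·11 = 101.
1×D, 5×X, and 5×A: area 24 ≤ 25, yield 1·11 + 5·8 + 5·11 = 106.
Best is 106.

106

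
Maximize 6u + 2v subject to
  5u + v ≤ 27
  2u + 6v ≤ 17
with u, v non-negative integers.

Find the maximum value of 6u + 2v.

32

The continuous relaxation peaks at (5.18, 1.11) with value 33.29; rounding to a feasible lattice point costs some objective.
(u,v)=(5,1): 5·5+1·1=26≤27, 2·5+6·1=16≤17, objective 32.
(u,v)=(5,0): 5·5+1·0=25≤27, 2·5+6·0=10≤17, objective 30.
(u,v)=(4,1): 5·4+1·1=21≤27, 2·4+6·1=14≤17, objective 26.
The best lattice point is (5,1), giving 32.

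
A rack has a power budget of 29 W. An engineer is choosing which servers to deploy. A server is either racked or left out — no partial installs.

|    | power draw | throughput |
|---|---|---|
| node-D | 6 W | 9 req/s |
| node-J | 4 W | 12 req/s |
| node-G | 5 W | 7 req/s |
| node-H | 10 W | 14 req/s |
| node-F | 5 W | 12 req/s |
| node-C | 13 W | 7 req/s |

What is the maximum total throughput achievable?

Allowing fractional choices, the relaxed optimum would be about 52.6, but servers are indivisible.
node-D + node-J + node-G + node-H: power draw 6 + 4 + 5 + 10 = 25 ≤ 29, throughput 9 + 12 + 7 + 14 = 42.
node-J + node-G + node-H + node-F: power draw 4 + 5 + 10 + 5 = 24 ≤ 29, throughput 12 + 7 + 14 + 12 = 45.
node-D + node-J + node-H + node-F: power draw 6 + 4 + 10 + 5 = 25 ≤ 29, throughput 9 + 12 + 14 + 12 = 47.
Best is node-D, node-J, node-H, and node-F with total throughput 47.

47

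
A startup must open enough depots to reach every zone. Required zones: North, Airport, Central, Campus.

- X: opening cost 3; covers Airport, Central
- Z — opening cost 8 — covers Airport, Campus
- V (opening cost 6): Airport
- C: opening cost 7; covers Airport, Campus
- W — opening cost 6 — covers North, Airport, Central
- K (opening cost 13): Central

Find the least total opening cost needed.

The greedy cost-per-new-zone heuristic would pick X, W, and C for 16, but a cheaper cover exists.
Choose C and W: together they cover North, Airport, Central, Campus — every zone.
Total opening cost: 7 + 6 = 13.
No cover costs less than 13.

13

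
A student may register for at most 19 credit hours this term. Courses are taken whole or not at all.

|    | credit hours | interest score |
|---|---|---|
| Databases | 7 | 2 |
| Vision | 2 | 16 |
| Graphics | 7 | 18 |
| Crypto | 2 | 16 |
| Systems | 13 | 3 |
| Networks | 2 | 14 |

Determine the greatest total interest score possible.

This is an integer program with binary decision variables.
Databases + Vision + Graphics + Crypto: credit hours 7 + 2 + 7 + 2 = 18 ≤ 19, interest score 2 + 16 + 18 + 16 = 52.
Vision + Graphics + Crypto + Networks: credit hours 2 + 7 + 2 + 2 = 13 ≤ 19, interest score 16 + 18 + 16 + 14 = 64.
Vision + Graphics + Crypto: credit hours 2 + 7 + 2 = 11 ≤ 19, interest score 16 + 18 + 16 = 50.
Best is Vision, Graphics, Crypto, and Networks with total interest score 64.

64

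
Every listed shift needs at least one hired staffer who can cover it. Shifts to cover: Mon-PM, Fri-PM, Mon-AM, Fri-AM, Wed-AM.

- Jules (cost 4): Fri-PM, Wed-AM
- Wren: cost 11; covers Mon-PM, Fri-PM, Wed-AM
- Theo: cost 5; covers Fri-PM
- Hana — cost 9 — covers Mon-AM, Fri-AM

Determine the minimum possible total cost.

20

This is a weighted set-cover instance.
The greedy cost-per-new-shift heuristic would pick Jules, Hana, and Wren for 24, but a cheaper cover exists.
Choose Wren and Hana: together they cover Mon-PM, Fri-PM, Mon-AM, Fri-AM, Wed-AM — every shift.
Total cost: 11 + 9 = 20.
No cover costs less than 20.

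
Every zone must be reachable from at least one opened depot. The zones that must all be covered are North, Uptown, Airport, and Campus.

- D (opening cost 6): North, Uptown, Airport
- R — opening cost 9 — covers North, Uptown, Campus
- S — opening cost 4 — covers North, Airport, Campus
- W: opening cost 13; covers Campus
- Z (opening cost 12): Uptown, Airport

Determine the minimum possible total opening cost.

10

This is an integer covering problem.
Choose D and S: together they cover North, Uptown, Airport, Campus — every zone.
Total opening cost: 6 + 4 = 10.
No cover costs less than 10.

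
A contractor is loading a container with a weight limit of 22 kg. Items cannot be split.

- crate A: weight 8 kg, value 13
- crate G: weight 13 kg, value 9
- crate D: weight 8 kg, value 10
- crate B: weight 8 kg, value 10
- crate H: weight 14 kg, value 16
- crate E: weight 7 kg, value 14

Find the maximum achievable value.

30

crate H + crate E: weight 14 + 7 = 21 ≤ 22, value 16 + 14 = 30.
crate A + crate H: weight 8 + 14 = 22 ≤ 22, value 13 + 16 = 29.
Best is crate H and crate E with total value 30.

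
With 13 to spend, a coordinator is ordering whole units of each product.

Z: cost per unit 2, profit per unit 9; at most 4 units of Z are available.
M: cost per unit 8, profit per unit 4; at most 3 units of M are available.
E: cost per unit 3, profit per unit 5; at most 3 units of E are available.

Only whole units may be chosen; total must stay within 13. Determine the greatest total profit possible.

This is a bounded integer knapsack.
Take 4×Z and 1×E: cost 11 ≤ 13, profit 4·9 + 1·5 = 41.
Z has the best ratio (9/2) and is taken to its limit of 4; remaining capacity is filled optimally with the others.

41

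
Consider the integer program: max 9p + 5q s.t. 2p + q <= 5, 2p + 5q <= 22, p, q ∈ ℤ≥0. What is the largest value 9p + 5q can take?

The continuous relaxation peaks at (0.375, 4.25) with value 24.62; rounding to a feasible lattice point costs some objective.
(p,q)=(1,3): 2·1+1·3=5≤5, 2·1+5·3=17≤22, objective 24.
(p,q)=(0,4): 2·0+1·4=4≤5, 2·0+5·4=20≤22, objective 20.
Maximum is 24 at (p,q)=(1,3).

24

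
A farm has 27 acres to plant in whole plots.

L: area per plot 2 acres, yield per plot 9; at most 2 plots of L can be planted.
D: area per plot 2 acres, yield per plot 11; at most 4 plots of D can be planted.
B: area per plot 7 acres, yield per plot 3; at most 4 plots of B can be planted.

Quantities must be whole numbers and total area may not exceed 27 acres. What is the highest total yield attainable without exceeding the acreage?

Take 2×L, 4×D, and 2×B: area 26 ≤ 27, yield 2·9 + 4·11 + 2·3 = 68.
D has the best ratio (11/2) and is taken to its limit of 4; remaining capacity is filled optimally with the others.

68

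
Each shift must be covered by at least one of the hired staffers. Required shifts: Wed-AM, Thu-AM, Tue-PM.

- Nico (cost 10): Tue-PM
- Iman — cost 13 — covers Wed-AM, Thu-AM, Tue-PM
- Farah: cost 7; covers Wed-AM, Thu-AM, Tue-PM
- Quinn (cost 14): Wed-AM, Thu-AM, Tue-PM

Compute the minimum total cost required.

Farah alone covers Wed-AM, Thu-AM, Tue-PM — every shift.
Total cost: 7.
No cover costs less than 7.

7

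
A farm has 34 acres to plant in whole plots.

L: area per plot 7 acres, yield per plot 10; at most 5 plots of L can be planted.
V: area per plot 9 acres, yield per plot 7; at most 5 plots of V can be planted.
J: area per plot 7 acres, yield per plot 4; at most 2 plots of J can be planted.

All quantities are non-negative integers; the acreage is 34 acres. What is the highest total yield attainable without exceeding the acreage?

This is a bounded integer knapsack.
4×L: area 28 ≤ 34, yield 4·10 = 40.
3×L and 1×V: area 30 ≤ 34, yield 3·10 + 1·7 = 37.
Best is 40.

40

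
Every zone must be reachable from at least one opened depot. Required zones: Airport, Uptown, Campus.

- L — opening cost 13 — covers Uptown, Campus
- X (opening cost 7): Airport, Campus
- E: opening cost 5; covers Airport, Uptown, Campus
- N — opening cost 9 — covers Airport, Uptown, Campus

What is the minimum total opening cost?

This is an integer covering problem.
E alone covers Airport, Uptown, Campus — every zone.
Total opening cost: 5.

5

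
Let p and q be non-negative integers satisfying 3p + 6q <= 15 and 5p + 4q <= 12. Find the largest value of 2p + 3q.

The continuous relaxation peaks at (0.667, 2.17) with value 7.83; rounding to a feasible lattice point costs some objective.
(p,q)=(0,2): 3·0+6·2=12≤15, 5·0+4·2=8≤12, objective 6.
(p,q)=(1,1): 3·1+6·1=9≤15, 5·1+4·1=9≤12, objective 5.
(p,q)=(0,1): 3·0+6·1=6≤15, 5·0+4·1=4≤12, objective 3.
Maximum is 6 at (p,q)=(0,2).

6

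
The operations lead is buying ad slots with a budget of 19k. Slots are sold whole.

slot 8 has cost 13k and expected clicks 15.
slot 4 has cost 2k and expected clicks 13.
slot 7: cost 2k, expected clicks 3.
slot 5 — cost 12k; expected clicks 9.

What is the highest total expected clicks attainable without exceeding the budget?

slot 8 + slot 4 + slot 7: cost 13 + 2 + 2 = 17 ≤ 19, expected clicks 15 + 13 + 3 = 31.
slot 8 + slot 4: cost 13 + 2 = 15 ≤ 19, expected clicks 15 + 13 = 28.
Best is slot 8, slot 4, and slot 7 with total expected clicks 31.

31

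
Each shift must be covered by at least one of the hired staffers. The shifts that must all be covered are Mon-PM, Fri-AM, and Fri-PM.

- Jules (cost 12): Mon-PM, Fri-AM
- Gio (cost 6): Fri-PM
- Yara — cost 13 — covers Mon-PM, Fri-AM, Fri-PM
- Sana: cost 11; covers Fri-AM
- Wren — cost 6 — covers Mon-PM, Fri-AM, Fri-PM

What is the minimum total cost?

6

This is a weighted set-cover instance.
Wren alone covers Mon-PM, Fri-AM, Fri-PM — every shift.
Total cost: 6.
No cover costs less than 6.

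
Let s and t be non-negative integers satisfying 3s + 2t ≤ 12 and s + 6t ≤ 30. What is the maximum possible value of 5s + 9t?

(s,t)=(0,5) is feasible, giving 45.
(s,t)=(1,4) is feasible, giving 41.
(s,t)=(0,4) is feasible, giving 36.
The best lattice point is (0,5), giving 45.

45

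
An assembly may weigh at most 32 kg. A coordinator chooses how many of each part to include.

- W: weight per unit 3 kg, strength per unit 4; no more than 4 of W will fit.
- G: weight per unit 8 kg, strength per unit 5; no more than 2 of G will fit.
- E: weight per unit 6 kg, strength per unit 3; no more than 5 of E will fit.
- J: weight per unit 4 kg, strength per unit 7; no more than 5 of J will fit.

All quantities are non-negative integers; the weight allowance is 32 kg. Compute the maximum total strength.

This is a bounded integer knapsack.
Take 4×W and 5×J: weight 32 ≤ 32, strength 4·4 + 5·7 = 51.
J has the best ratio (7/4) and is taken to its limit of 5; remaining capacity is filled optimally with the others.

51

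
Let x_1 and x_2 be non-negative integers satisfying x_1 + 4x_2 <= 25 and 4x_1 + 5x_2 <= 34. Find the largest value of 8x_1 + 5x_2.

Relaxing integrality, the LP optimum is 68.00 at (x_1,x_2) = (8.5, 0), which is not an integer point.
(x_1,x_2)=(8,0): 1·8+4·0=8≤25, 4·8+5·0=32≤34, objective 64.
(x_1,x_2)=(7,1): 1·7+4·1=11≤25, 4·7+5·1=33≤34, objective 61.
Maximum is 64 at (x_1,x_2)=(8,0).

64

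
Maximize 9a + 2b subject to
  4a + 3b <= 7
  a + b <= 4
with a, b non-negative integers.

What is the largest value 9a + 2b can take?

11

(a,b)=(1,1): 4·1+3·1=7≤7, 1·1+1·1=2≤4, objective 11.
(a,b)=(1,0): 4·1+3·0=4≤7, 1·1+1·0=1≤4, objective 9.
(a,b)=(0,2): 4·0+3·2=6≤7, 1·0+1·2=2≤4, objective 4.
(a,b)=(0,1): 4·0+3·1=3≤7, 1·0+1·1=1≤4, objective 2.
Maximum is 11 at (a,b)=(1,1).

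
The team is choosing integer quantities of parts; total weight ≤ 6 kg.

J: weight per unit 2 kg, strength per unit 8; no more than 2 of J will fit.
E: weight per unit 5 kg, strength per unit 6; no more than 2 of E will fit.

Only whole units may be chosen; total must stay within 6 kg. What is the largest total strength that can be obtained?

16

2×J: weight 4 ≤ 6, strength 2·8 = 16.
1×J: weight 2 ≤ 6, strength 1·8 = 8.
Best is 16.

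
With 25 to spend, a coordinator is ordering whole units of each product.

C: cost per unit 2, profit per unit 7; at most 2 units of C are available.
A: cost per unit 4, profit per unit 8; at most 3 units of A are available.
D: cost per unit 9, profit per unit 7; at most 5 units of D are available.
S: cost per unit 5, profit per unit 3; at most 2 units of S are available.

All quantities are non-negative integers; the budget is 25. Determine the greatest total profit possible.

C has the best ratio (7/2); taking only C gives at most 2×7 = 14 (stopped by the supply cap of 2).
Mixing does better — 2×C, 3×A, and 1×D: cost 25 ≤ 25, profit 2·7 + 3·8 + 1·7 = 45.

45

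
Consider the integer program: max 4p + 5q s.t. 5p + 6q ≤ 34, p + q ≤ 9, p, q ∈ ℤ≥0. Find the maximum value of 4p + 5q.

The continuous relaxation peaks at (0, 5.67) with value 28.33; rounding to a feasible lattice point costs some objective.
(p,q)=(2,4): 5·2+6·4=34≤34, 1·2+1·4=6≤9, objective 28.
(p,q)=(3,3): 5·3+6·3=33≤34, 1·3+1·3=6≤9, objective 27.
The best lattice point is (2,4), giving 28.

28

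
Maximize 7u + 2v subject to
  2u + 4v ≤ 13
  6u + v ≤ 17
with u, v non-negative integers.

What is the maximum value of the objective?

Relaxing integrality, the LP optimum is 21.50 at (u,v) = (2.5, 2), which is not an integer point.
(u,v)=(2,2): 2·2+4·2=12≤13, 6·2+1·2=14≤17, objective 18.
(u,v)=(2,1): 2·2+4·1=8≤13, 6·2+1·1=13≤17, objective 16.
(u,v)=(1,2): 2·1+4·2=10≤13, 6·1+1·2=8≤17, objective 11.
Maximum is 18 at (u,v)=(2,2).

18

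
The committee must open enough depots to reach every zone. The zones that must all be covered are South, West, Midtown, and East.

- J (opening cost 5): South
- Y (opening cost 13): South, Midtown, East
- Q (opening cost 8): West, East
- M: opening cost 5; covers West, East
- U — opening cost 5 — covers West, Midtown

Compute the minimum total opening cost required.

15

Choose J, M, and U: together they cover South, West, Midtown, East — every zone.
Total opening cost: 5 + 5 + 5 = 15.
No cover costs less than 15.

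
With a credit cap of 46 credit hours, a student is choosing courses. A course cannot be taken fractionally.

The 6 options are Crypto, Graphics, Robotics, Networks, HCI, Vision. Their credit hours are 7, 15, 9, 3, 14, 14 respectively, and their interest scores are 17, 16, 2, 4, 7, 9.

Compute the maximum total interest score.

This is a 0-1 knapsack instance.
Take Crypto, Graphics, Networks, and Vision: credit hours 7 + 15 + 3 + 14 = 39 ≤ 46, interest score 17 + 16 + 4 + 9 = 46.
No other feasible combination does better.

46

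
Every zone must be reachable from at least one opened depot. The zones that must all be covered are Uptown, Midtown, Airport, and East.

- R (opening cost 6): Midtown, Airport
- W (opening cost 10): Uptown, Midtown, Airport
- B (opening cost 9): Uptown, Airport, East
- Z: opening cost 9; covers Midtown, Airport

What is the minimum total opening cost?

15

This is a weighted set-cover instance.
Choose R and B: together they cover Uptown, Midtown, Airport, East — every zone.
Total opening cost: 6 + 9 = 15.
No cover costs less than 15.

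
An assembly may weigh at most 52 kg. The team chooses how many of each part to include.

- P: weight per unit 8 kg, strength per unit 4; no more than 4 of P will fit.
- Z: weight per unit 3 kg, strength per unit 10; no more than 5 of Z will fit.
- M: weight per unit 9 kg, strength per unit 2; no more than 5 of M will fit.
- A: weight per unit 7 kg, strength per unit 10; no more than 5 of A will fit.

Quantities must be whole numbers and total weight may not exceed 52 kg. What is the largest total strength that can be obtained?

100

Take 5×Z and 5×A: weight 50 ≤ 52, strength 5·10 + 5·10 = 100.
Z has the best ratio (10/3) and is taken to its limit of 5; remaining capacity is filled optimally with the others.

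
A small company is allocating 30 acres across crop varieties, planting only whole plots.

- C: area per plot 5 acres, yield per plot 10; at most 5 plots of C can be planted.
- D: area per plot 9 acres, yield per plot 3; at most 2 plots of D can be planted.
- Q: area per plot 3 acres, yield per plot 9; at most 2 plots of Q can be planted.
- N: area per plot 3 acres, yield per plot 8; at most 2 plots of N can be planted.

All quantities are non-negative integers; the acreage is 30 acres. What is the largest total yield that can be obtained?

66

4×C, 2×Q, and 1×N: area 29 ≤ 30, yield 4·10 + 2·9 + 1·8 = 66.
4×C, 1×Q, and 2×N: area 29 ≤ 30, yield 4·10 + 1·9 + 2·8 = 65.
Best is 66.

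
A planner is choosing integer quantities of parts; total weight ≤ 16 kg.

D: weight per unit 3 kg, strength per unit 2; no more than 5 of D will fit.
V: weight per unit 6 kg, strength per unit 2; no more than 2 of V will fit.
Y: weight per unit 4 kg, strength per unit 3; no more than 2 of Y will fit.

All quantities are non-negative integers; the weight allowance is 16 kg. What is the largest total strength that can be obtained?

Take 4×D and 1×Y: weight 16 ≤ 16, strength 4·2 + 1·3 = 11.
No other integer combination yields more.

11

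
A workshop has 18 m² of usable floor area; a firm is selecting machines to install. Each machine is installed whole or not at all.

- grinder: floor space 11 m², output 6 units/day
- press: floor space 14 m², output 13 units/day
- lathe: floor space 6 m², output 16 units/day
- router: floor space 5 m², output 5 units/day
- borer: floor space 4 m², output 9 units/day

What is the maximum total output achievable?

This is a 0-1 knapsack instance.
grinder + lathe: floor space 11 + 6 = 17 ≤ 18, output 6 + 16 = 22.
lathe + borer: floor space 6 + 4 = 10 ≤ 18, output 16 + 9 = 25.
lathe + router + borer: floor space 6 + 5 + 4 = 15 ≤ 18, output 16 + 5 + 9 = 30.
Best is lathe, router, and borer with total output 30.

30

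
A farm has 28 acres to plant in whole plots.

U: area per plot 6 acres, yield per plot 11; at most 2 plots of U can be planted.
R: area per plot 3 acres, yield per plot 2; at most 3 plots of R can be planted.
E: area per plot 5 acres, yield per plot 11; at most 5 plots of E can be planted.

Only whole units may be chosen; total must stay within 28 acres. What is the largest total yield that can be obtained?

57

This is a bounded integer knapsack.
Take 1×R and 5×E: area 28 ≤ 28, yield 1·2 + 5·11 = 57.
E has the best ratio (11/5) and is taken to its limit of 5; remaining capacity is filled optimally with the others.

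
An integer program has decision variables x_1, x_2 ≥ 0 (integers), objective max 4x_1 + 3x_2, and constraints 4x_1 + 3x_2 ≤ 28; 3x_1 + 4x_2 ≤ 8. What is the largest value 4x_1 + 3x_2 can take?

The continuous relaxation peaks at (2.67, 0) with value 10.67; rounding to a feasible lattice point costs some objective.
(x_1,x_2)=(2,0): 4·2+3·0=8≤28, 3·2+4·0=6≤8, objective 8.
(x_1,x_2)=(1,1): 4·1+3·1=7≤28, 3·1+4·1=7≤8, objective 7.
(x_1,x_2)=(1,0): 4·1+3·0=4≤28, 3·1+4·0=3≤8, objective 4.
The best lattice point is (2,0), giving 8.

8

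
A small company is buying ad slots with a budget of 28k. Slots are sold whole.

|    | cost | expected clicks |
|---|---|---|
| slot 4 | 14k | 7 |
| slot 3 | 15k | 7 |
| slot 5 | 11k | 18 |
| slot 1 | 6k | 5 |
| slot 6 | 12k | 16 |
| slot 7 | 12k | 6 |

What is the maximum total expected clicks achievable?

Treat it as a binary knapsack problem.
Allowing fractional choices, the relaxed optimum would be about 38.2, but ad slots are indivisible.
slot 4 + slot 5: cost 14 + 11 = 25 ≤ 28, expected clicks 7 + 18 = 25.
slot 3 + slot 5: cost 15 + 11 = 26 ≤ 28, expected clicks 7 + 18 = 25.
slot 5 + slot 6: cost 11 + 12 = 23 ≤ 28, expected clicks 18 + 16 = 34.
Best is slot 5 and slot 6 with total expected clicks 34.

34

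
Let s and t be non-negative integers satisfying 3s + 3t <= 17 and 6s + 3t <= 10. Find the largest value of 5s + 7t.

21

(s,t)=(0,3): 3·0+3·3=9≤17, 6·0+3·3=9≤10, objective 21.
(s,t)=(0,2): 3·0+3·2=6≤17, 6·0+3·2=6≤10, objective 14.
Maximum is 21 at (s,t)=(0,3).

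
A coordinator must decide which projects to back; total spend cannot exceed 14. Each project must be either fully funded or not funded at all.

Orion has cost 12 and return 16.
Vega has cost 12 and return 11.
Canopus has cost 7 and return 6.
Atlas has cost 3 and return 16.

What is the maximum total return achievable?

22

Allowing fractional choices, the relaxed optimum would be about 30.7, but projects are indivisible.
Atlas: cost 3 ≤ 14, return 16.
Canopus + Atlas: cost 7 + 3 = 10 ≤ 14, return 6 + 16 = 22.
Best is Canopus and Atlas with total return 22.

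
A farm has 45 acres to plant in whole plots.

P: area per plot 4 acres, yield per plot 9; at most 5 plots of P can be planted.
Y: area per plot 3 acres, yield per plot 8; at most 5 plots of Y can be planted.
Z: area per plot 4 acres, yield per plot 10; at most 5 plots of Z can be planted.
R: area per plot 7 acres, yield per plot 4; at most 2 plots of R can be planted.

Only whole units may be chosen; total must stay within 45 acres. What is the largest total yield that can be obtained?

110

3×P, 4×Y, and 5×Z: area 44 ≤ 45, yield 3·9 + 4·8 + 5·10 = 109.
4×P, 3×Y, and 5×Z: area 45 ≤ 45, yield 4·9 + 3·8 + 5·10 = 110.
Best is 110.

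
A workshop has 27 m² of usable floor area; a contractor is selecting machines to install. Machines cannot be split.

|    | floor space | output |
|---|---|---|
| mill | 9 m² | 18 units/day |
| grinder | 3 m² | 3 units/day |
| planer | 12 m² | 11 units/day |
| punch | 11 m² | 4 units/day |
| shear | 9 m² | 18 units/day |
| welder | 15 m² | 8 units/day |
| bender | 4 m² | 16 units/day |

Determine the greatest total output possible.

This is an integer program with binary decision variables.
Take mill, grinder, shear, and bender: floor space 9 + 3 + 9 + 4 = 25 ≤ 27, output 18 + 3 + 18 + 16 = 55.
No other feasible combination does better.

55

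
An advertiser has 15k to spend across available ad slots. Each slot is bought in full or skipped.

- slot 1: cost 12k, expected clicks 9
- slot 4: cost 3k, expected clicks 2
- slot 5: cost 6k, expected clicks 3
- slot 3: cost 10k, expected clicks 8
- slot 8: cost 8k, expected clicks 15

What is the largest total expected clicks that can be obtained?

Allowing fractional choices, the relaxed optimum would be about 20.6, but ad slots are indivisible.
slot 5 + slot 8: cost 6 + 8 = 14 ≤ 15, expected clicks 3 + 15 = 18.
slot 8: cost 8 ≤ 15, expected clicks 15.
slot 4 + slot 8: cost 3 + 8 = 11 ≤ 15, expected clicks 2 + 15 = 17.
Best is slot 5 and slot 8 with total expected clicks 18.

18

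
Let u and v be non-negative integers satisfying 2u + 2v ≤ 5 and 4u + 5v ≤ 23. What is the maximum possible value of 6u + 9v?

Relaxing integrality, the LP optimum is 22.50 at (u,v) = (0, 2.5), which is not an integer point.
(u,v)=(0,2): 2·0+2·2=4≤5, 4·0+5·2=10≤23, objective 18.
(u,v)=(1,1): 2·1+2·1=4≤5, 4·1+5·1=9≤23, objective 15.
No feasible integer point exceeds 18.

18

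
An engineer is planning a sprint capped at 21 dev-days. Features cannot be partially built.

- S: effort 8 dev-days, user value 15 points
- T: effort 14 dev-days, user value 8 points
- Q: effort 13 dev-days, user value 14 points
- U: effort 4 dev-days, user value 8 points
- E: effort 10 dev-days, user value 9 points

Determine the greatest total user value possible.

S + Q: effort 8 + 13 = 21 ≤ 21, user value 15 + 14 = 29.
S + E: effort 8 + 10 = 18 ≤ 21, user value 15 + 9 = 24.
S + U: effort 8 + 4 = 12 ≤ 21, user value 15 + 8 = 23.
Best is S and Q with total user value 29.

29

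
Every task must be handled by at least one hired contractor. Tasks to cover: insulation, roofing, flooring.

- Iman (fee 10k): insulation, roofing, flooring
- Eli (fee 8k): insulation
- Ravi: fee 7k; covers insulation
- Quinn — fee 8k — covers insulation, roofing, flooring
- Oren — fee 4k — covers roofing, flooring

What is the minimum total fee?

The greedy cost-per-new-task heuristic would pick Oren and Ravi for 11, but a cheaper cover exists.
Quinn alone covers insulation, roofing, flooring — every task.
Total fee: 8.
No cover costs less than 8.

8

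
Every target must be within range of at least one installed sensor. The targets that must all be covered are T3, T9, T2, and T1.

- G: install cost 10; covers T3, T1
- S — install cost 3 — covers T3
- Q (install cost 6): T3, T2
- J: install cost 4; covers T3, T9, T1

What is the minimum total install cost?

Choose Q and J: together they cover T3, T9, T2, T1 — every target.
Total install cost: 6 + 4 = 10.
No cover costs less than 10.

10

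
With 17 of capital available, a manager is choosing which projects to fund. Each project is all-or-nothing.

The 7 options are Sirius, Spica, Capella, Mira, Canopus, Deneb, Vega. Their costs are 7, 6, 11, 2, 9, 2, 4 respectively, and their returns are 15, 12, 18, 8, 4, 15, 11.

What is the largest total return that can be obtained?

50

Take Sirius, Spica, Mira, and Deneb: cost 7 + 6 + 2 + 2 = 17 ≤ 17, return 15 + 12 + 8 + 15 = 50.
No other feasible combination does better.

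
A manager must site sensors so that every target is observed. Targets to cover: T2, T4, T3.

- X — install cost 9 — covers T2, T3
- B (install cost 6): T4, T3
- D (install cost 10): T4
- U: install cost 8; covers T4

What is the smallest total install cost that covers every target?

Choose X and B: together they cover T2, T4, T3 — every target.
Total install cost: 9 + 6 = 15.
No cover costs less than 15.

15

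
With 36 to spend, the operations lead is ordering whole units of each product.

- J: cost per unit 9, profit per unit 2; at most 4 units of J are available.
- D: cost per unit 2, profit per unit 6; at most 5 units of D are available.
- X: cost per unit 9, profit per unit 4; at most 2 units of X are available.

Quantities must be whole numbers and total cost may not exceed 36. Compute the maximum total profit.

38

D has the best ratio (6/2); taking only D gives at most 5×6 = 30 (stopped by the supply cap of 5).
Mixing does better — 5×D and 2×X: cost 28 ≤ 36, profit 5·6 + 2·4 = 38.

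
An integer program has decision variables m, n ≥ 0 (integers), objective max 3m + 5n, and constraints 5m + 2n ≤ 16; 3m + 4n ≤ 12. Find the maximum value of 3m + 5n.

(m,n)=(0,3): 5·0+2·3=6≤16, 3·0+4·3=12≤12, objective 15.
(m,n)=(1,2): 5·1+2·2=9≤16, 3·1+4·2=11≤12, objective 13.
(m,n)=(0,2): 5·0+2·2=4≤16, 3·0+4·2=8≤12, objective 10.
Maximum is 15 at (m,n)=(0,3).

15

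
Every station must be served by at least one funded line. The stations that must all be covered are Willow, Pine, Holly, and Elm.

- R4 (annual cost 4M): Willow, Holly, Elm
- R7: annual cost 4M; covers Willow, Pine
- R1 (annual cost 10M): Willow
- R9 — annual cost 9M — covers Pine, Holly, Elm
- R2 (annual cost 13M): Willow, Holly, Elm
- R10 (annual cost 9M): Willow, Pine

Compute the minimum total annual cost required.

This is an integer covering problem.
Choose R4 and R7: together they cover Willow, Pine, Holly, Elm — every station.
Total annual cost: 4 + 4 = 8.
No cover costs less than 8.

8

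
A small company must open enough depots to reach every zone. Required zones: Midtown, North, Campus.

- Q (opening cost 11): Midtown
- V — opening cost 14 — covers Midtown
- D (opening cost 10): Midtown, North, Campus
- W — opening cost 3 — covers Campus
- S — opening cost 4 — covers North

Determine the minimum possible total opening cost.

10

The greedy cost-per-new-zone heuristic would pick W, S, and D for 17, but a cheaper cover exists.
D alone covers Midtown, North, Campus — every zone.
Total opening cost: 10.
No cover costs less than 10.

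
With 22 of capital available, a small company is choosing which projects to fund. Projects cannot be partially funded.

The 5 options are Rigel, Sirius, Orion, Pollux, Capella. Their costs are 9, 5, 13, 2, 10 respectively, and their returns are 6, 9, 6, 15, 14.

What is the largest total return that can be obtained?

Take Sirius, Pollux, and Capella: cost 5 + 2 + 10 = 17 ≤ 22, return 9 + 15 + 14 = 38.
No other feasible combination does better.

38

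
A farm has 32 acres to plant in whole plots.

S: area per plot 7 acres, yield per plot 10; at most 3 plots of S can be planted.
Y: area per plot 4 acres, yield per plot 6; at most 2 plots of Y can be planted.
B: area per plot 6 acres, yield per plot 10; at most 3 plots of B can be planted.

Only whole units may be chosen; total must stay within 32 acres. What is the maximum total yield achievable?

50

Take 2×S and 3×B: area 32 ≤ 32, yield 2·10 + 3·10 = 50.
B has the best ratio (10/6) and is taken to its limit of 3; remaining capacity is filled optimally with the others.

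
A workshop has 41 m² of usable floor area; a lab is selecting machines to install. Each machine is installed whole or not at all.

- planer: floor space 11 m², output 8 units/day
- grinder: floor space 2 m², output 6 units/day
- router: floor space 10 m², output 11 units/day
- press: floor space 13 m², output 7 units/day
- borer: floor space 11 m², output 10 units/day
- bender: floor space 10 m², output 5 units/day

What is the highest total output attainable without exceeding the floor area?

35

Take planer, grinder, router, and borer: floor space 11 + 2 + 10 + 11 = 34 ≤ 41, output 8 + 6 + 11 + 10 = 35.
No other feasible combination does better.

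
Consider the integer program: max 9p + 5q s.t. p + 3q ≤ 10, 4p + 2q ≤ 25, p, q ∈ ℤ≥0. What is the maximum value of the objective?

54

Relaxing integrality, the LP optimum is 57.00 at (p,q) = (5.5, 1.5), which is not an integer point.
(p,q)=(6,0): 1·6+3·0=6≤10, 4·6+2·0=24≤25, objective 54.
(p,q)=(5,1): 1·5+3·1=8≤10, 4·5+2·1=22≤25, objective 50.
Maximum is 54 at (p,q)=(6,0).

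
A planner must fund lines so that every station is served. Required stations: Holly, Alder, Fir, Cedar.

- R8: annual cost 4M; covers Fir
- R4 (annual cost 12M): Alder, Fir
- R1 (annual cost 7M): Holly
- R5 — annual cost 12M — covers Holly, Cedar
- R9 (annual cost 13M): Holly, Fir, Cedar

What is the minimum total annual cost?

The greedy cost-per-new-station heuristic would pick R8, R5, and R4 for 28, but a cheaper cover exists.
Choose R4 and R5: together they cover Holly, Alder, Fir, Cedar — every station.
Total annual cost: 12 + 12 = 24.
No cover costs less than 24.

24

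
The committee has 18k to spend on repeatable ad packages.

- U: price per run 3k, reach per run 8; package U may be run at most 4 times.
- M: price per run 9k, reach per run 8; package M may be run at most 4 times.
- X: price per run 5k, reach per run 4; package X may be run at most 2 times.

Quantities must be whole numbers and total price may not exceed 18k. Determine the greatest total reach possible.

This is a bounded integer knapsack.
U has the best ratio (8/3); taking only U gives at most 4×8 = 32 (stopped by the supply cap of 4).
Mixing does better — 4×U and 1×X: price 17 ≤ 18, reach 4·8 + 1·4 = 36.

36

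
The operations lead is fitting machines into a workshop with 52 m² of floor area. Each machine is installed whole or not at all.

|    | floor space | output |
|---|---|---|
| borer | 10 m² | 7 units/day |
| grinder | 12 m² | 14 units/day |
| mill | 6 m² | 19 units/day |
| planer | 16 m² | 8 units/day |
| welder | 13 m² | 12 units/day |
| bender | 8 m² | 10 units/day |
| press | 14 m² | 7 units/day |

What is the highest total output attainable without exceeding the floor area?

62

Take borer, grinder, mill, welder, and bender: floor space 10 + 12 + 6 + 13 + 8 = 49 ≤ 52, output 7 + 14 + 19 + 12 + 10 = 62.
No other feasible combination does better.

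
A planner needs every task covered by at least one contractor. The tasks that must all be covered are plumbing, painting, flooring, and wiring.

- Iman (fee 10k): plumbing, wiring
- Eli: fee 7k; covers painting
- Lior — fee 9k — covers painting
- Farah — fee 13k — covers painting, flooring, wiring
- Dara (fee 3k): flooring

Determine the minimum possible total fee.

This is a weighted set-cover instance.
Choose Iman, Eli, and Dara: together they cover plumbing, painting, flooring, wiring — every task.
Total fee: 10 + 7 + 3 = 20.
No cover costs less than 20.

20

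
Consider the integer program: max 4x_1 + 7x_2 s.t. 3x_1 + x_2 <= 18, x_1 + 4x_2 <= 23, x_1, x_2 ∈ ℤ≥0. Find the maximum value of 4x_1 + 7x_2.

Relaxing integrality, the LP optimum is 50.27 at (x_1,x_2) = (4.45, 4.64), which is not an integer point.
(x_1,x_2)=(3,5): 3·3+1·5=14≤18, 1·3+4·5=23≤23, objective 47.
(x_1,x_2)=(4,4): 3·4+1·4=16≤18, 1·4+4·4=20≤23, objective 44.
Maximum is 47 at (x_1,x_2)=(3,5).

47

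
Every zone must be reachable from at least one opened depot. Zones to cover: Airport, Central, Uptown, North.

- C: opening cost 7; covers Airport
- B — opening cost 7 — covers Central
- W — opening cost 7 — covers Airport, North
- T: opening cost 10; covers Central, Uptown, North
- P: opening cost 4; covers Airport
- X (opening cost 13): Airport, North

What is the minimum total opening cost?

This is a weighted set-cover instance.
Choose T and P: together they cover Airport, Central, Uptown, North — every zone.
Total opening cost: 10 + 4 = 14.
No cover costs less than 14.

14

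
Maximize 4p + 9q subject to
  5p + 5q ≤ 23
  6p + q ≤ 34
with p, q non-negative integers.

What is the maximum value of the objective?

36

(p,q)=(0,4) is feasible, giving 36.
(p,q)=(1,3) is feasible, giving 31.
(p,q)=(0,3) is feasible, giving 27.
No feasible integer point exceeds 36.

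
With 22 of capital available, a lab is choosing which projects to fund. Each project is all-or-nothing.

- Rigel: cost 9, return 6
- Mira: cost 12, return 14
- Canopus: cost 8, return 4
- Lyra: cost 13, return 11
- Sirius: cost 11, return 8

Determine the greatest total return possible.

This is a 0-1 knapsack instance.
Allowing fractional choices, the relaxed optimum would be about 22.5, but projects are indivisible.
Rigel + Lyra: cost 9 + 13 = 22 ≤ 22, return 6 + 11 = 17.
Rigel + Mira: cost 9 + 12 = 21 ≤ 22, return 6 + 14 = 20.
Mira + Canopus: cost 12 + 8 = 20 ≤ 22, return 14 + 4 = 18.
Best is Rigel and Mira with total return 20.

20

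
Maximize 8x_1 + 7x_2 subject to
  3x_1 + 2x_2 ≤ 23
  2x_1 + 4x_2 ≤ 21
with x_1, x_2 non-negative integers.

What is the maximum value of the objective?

Relaxing integrality, the LP optimum is 64.88 at (x_1,x_2) = (6.25, 2.12), which is not an integer point.
(x_1,x_2)=(7,1): 3·7+2·1=23≤23, 2·7+4·1=18≤21, objective 63.
(x_1,x_2)=(6,2): 3·6+2·2=22≤23, 2·6+4·2=20≤21, objective 62.
(x_1,x_2)=(7,0): 3·7+2·0=21≤23, 2·7+4·0=14≤21, objective 56.
No feasible integer point exceeds 63.

63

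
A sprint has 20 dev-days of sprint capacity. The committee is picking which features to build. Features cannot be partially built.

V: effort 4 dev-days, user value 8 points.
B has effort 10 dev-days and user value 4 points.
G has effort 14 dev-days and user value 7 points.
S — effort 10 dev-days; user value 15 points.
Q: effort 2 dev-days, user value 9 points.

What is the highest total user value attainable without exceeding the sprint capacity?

This is an integer program with binary decision variables.
S + Q: effort 10 + 2 = 12 ≤ 20, user value 15 + 9 = 24.
V + S + Q: effort 4 + 10 + 2 = 16 ≤ 20, user value 8 + 15 + 9 = 32.
Best is V, S, and Q with total user value 32.

32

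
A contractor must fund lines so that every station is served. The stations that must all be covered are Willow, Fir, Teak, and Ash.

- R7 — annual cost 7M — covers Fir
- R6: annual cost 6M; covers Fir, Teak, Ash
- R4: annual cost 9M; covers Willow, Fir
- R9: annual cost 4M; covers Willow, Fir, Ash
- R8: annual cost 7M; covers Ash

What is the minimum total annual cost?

Choose R6 and R9: together they cover Willow, Fir, Teak, Ash — every station.
Total annual cost: 6 + 4 = 10.

10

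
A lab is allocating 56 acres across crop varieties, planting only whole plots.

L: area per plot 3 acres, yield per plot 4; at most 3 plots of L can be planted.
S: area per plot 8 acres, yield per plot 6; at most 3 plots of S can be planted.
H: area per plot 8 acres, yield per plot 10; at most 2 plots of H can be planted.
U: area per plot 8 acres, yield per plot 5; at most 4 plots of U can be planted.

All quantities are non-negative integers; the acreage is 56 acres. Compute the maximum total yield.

51

2×L, 3×S, 2×H, and 1×U: area 54 ≤ 56, yield 2·4 + 3·6 + 2·10 + 1·5 = 51.
2×L, 2×S, 2×H, and 2×U: area 54 ≤ 56, yield 2·4 + 2·6 + 2·10 + 2·5 = 50.
Best is 51.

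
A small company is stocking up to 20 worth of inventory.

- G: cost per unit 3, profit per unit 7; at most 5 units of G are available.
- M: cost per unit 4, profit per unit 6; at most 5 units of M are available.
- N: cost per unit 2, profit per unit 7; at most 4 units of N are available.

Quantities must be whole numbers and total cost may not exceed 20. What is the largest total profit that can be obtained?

56

Take 4×G and 4×N: cost 20 ≤ 20, profit 4·7 + 4·7 = 56.
N has the best ratio (7/2) and is taken to its limit of 4; remaining capacity is filled optimally with the others.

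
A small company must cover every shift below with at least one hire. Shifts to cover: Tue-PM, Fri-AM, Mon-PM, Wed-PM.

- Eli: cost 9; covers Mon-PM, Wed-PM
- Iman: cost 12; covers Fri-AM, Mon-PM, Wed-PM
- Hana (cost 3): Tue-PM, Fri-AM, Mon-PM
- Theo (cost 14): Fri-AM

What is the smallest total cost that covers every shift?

This is an integer covering problem.
Choose Eli and Hana: together they cover Tue-PM, Fri-AM, Mon-PM, Wed-PM — every shift.
Total cost: 9 + 3 = 12.
No cover costs less than 12.

12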